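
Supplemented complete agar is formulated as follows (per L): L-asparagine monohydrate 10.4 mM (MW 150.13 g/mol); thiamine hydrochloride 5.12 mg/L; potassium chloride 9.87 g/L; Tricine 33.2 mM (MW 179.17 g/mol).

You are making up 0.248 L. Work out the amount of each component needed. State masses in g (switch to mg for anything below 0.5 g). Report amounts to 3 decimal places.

Working volume: 0.248 L.
L-asparagine monohydrate: 10.4 mmol/L × 150.13 mg/mmol × 0.248 L = 387.215 mg
thiamine hydrochloride: 5.12 mg/L × 0.248 L = 1.270 mg
potassium chloride: 9.87 g/L × 0.248 L = 2.448 g
Tricine: 33.2 mmol/L × 179.17 g/mol × 0.248 L ÷ 1000 = 1.475 g

L-asparagine monohydrate 387.215 mg; thiamine hydrochloride 1.270 mg; potassium chloride 2.448 g; Tricine 1.475 g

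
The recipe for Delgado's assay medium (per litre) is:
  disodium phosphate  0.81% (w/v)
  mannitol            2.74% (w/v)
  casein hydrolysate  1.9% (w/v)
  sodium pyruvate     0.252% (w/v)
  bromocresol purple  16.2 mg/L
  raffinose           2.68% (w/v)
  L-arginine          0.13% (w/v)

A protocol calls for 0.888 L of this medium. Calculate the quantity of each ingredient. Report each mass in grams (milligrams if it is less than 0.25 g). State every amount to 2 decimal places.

Working volume: 0.888 L.
disodium phosphate: 0.81 g per 100 mL × 888 mL ÷ 100 = 7.19 g
mannitol: 2.74 g per 100 mL × 888 mL ÷ 100 = 24.33 g
casein hydrolysate: 1.9 g per 100 mL × 888 mL ÷ 100 = 16.87 g
sodium pyruvate: 0.252 g per 100 mL × 888 mL ÷ 100 = 2.24 g
bromocresol purple: 16.2 mg/L × 0.888 L = 14.39 mg
raffinose: 2.68 g per 100 mL × 888 mL ÷ 100 = 23.80 g
L-arginine: 0.13% w/v = 1.3 g/L → 1.3 × 0.888 L = 1.15 g

disodium phosphate 7.19 g; mannitol 24.33 g; casein hydrolysate 16.87 g; sodium pyruvate 2.24 g; bromocresol purple 14.39 mg; raffinose 23.80 g; L-arginine 1.15 g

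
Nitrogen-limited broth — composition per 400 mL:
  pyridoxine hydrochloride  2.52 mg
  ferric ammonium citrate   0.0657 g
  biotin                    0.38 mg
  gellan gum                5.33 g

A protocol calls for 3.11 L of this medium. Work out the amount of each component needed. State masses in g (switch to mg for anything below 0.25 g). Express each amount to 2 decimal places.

pyridoxine hydrochloride 19.59 mg; ferric ammonium citrate 0.51 g; biotin 2.95 mg; gellan gum 41.44 g

Scale factor = 3110 mL / 400 mL = 7.775.
pyridoxine hydrochloride: 2.52 mg × (3110 mL / 400 mL) = 19.59 mg
ferric ammonium citrate: 0.0657 g × (3110 mL / 400 mL) = 0.51 g
biotin: 0.38 mg × (3110 mL / 400 mL) = 2.95 mg
gellan gum: 5.33 g × (3110 mL / 400 mL) = 41.44 g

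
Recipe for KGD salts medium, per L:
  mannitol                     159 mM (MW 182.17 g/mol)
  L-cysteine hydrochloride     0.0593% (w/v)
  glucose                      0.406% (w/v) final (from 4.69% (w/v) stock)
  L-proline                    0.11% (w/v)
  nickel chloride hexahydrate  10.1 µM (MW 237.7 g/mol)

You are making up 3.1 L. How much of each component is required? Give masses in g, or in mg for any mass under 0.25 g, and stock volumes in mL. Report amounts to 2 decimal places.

Working volume: 3.1 L.
mannitol: 159 mmol/L × 182.17 g/mol × 3.1 L ÷ 1000 = 89.79 g
L-cysteine hydrochloride: 0.0593 g per 100 mL × 3100 mL ÷ 100 = 1.84 g
glucose: dilute stock: 0.406% ÷ 4.69% × 3100 mL = 268.36 mL
L-proline: 0.11 g per 100 mL × 3100 mL ÷ 100 = 3.41 g
nickel chloride hexahydrate: 10.1 µmol/L × 237.7 g/mol × 3.1 L ÷ 1000 = 7.44 mg

mannitol 89.79 g; L-cysteine hydrochloride 1.84 g; glucose 268.36 mL; L-proline 3.41 g; nickel chloride hexahydrate 7.44 mg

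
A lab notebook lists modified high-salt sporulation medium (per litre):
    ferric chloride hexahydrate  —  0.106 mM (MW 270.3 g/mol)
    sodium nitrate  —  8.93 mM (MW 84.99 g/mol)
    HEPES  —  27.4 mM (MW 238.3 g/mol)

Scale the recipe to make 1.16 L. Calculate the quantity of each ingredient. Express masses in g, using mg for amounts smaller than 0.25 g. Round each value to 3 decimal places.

ferric chloride hexahydrate 33.236 mg; sodium nitrate 0.880 g; HEPES 7.574 g

Working volume: 1.16 L.
ferric chloride hexahydrate: 0.106 mmol/L × 270.3 mg/mmol × 1.16 L = 33.236 mg
sodium nitrate: 8.93 mmol/L × 84.99 g/mol × 1.16 L ÷ 1000 = 0.880 g
HEPES: 27.4 mmol/L × 238.3 g/mol × 1.16 L ÷ 1000 = 7.574 g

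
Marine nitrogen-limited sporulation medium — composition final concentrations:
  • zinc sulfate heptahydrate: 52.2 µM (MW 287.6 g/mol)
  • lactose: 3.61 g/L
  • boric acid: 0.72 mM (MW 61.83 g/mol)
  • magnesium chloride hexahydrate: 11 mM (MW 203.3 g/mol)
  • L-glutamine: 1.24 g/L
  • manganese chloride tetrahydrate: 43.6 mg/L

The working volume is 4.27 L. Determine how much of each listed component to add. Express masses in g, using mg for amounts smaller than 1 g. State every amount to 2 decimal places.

Scale factor relative to 1 L: 4.27.
zinc sulfate heptahydrate: 52.2 µmol/L × 287.6 g/mol × 4.27 L ÷ 1000 = 64.10 mg
lactose: 3.61 g/L × 4.27 L = 15.41 g
boric acid: 0.72 mmol/L × 61.83 mg/mmol × 4.27 L = 190.09 mg
magnesium chloride hexahydrate: 11 mmol/L × 203.3 g/mol × 4.27 L ÷ 1000 = 9.55 g
L-glutamine: 1.24 g/L × 4.27 L = 5.29 g
manganese chloride tetrahydrate: 43.6 mg/L × 4.27 L = 186.17 mg

zinc sulfate heptahydrate 64.10 mg; lactose 15.41 g; boric acid 190.09 mg; magnesium chloride hexahydrate 9.55 g; L-glutamine 5.29 g; manganese chloride tetrahydrate 186.17 mg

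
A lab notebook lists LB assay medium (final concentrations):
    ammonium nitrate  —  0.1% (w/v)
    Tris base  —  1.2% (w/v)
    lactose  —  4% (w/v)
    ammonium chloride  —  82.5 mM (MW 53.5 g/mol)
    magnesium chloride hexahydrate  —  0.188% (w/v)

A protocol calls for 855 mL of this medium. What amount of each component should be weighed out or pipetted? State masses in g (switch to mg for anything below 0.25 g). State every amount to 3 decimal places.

Scale factor relative to 1 L: 0.855.
ammonium nitrate: 0.1 g per 100 mL × 855 mL ÷ 100 = 0.855 g
Tris base: 1.2 g per 100 mL × 855 mL ÷ 100 = 10.260 g
lactose: 4 g per 100 mL × 855 mL ÷ 100 = 34.200 g
ammonium chloride: 82.5 mmol/L × 53.5 g/mol × 0.855 L ÷ 1000 = 3.774 g
magnesium chloride hexahydrate: 0.188% w/v = 1.88 g/L → 1.88 × 0.855 L = 1.607 g

ammonium nitrate 0.855 g; Tris base 10.260 g; lactose 34.200 g; ammonium chloride 3.774 g; magnesium chloride hexahydrate 1.607 g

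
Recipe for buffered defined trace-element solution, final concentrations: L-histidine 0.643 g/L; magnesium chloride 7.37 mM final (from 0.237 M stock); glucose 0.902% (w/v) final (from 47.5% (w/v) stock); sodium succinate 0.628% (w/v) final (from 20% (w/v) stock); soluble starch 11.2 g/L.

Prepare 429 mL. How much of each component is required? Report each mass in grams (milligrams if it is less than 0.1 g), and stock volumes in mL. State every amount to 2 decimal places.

Scale factor relative to 1 L: 0.429.
L-histidine: 0.643 g/L × 0.429 L = 0.28 g
magnesium chloride: dilute stock: 7.37 mM × 429 mL ÷ 237 mM = 13.34 mL
glucose: V = C2·V2/C1 = 0.902% ÷ 47.5% × 429 mL = 8.15 mL
sodium succinate: dilute stock: 0.628% ÷ 20% × 429 mL = 13.47 mL
soluble starch: 11.2 g/L × 0.429 L = 4.80 g

L-histidine 0.28 g; magnesium chloride 13.34 mL; glucose 8.15 mL; sodium succinate 13.47 mL; soluble starch 4.80 g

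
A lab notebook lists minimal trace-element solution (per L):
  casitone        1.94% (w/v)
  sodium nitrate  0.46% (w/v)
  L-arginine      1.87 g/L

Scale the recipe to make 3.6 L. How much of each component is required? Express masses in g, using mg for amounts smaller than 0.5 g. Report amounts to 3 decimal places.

casitone 69.840 g; sodium nitrate 16.560 g; L-arginine 6.732 g

Scale factor relative to 1 L: 3.6.
casitone: 1.94 g per 100 mL × 3600 mL ÷ 100 = 69.840 g
sodium nitrate: 0.46% w/v = 4.6 g/L → 4.6 × 3.6 L = 16.560 g
L-arginine: 1.87 g/L × 3.6 L = 6.732 g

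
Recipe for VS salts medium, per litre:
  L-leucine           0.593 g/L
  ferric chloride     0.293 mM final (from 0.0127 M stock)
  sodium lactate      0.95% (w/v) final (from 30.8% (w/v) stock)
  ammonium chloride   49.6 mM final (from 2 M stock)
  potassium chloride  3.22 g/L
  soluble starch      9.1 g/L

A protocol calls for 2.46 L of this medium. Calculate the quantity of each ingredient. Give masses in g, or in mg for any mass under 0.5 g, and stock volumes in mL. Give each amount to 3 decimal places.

Scale factor relative to 1 L: 2.46.
L-leucine: 0.593 g/L × 2.46 L = 1.459 g
ferric chloride: dilute stock: 0.293 mM × 2460 mL ÷ 12.7 mM = 56.754 mL
sodium lactate: dilute stock: 0.95% ÷ 30.8% × 2460 mL = 75.877 mL
ammonium chloride: V = C2·V2/C1 = 49.6 mM × 2460 mL ÷ 2000 mM = 61.008 mL
potassium chloride: 3.22 g/L × 2.46 L = 7.921 g
soluble starch: 9.1 g/L × 2.46 L = 22.386 g

L-leucine 1.459 g; ferric chloride 56.754 mL; sodium lactate 75.877 mL; ammonium chloride 61.008 mL; potassium chloride 7.921 g; soluble starch 22.386 g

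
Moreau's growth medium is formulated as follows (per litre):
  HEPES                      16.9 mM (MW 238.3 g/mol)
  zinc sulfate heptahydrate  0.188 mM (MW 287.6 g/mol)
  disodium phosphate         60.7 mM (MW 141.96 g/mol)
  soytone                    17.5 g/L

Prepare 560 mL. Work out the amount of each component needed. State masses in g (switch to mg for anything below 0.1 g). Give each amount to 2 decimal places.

Working volume: 560 mL = 0.56 L.
HEPES: 16.9 mmol/L × 238.3 g/mol × 0.56 L ÷ 1000 = 2.26 g
zinc sulfate heptahydrate: 0.188 mmol/L × 287.6 mg/mmol × 0.56 L = 30.28 mg
disodium phosphate: 60.7 mmol/L × 141.96 g/mol × 0.56 L ÷ 1000 = 4.83 g
soytone: 17.5 g/L × 0.56 L = 9.80 g

HEPES 2.26 g; zinc sulfate heptahydrate 30.28 mg; disodium phosphate 4.83 g; soytone 9.80 g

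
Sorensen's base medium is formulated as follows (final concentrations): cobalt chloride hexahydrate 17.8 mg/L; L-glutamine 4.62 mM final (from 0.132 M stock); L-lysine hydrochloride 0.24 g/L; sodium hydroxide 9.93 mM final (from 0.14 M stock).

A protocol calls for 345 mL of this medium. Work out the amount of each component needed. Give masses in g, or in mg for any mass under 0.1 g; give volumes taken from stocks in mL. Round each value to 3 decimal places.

Working volume: 345 mL = 0.345 L.
cobalt chloride hexahydrate: 17.8 mg/L × 0.345 L = 6.141 mg
L-glutamine: dilute stock: 4.62 mM × 345 mL ÷ 132 mM = 12.075 mL
L-lysine hydrochloride: 0.24 g/L × 0.345 L = 0.0828 g = 82.800 mg
sodium hydroxide: C1V1 = C2V2 → 9.93 mM × 345 mL ÷ 140 mM = 24.470 mL

cobalt chloride hexahydrate 6.141 mg; L-glutamine 12.075 mL; L-lysine hydrochloride 82.800 mg; sodium hydroxide 24.470 mL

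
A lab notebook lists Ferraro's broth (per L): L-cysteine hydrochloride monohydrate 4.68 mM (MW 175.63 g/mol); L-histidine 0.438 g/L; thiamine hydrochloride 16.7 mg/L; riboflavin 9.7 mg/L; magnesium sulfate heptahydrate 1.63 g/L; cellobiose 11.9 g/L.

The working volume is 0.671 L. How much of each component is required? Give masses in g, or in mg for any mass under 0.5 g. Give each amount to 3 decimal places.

L-cysteine hydrochloride monohydrate 0.552 g; L-histidine 293.898 mg; thiamine hydrochloride 11.206 mg; riboflavin 6.509 mg; magnesium sulfate heptahydrate 1.094 g; cellobiose 7.985 g

Working volume: 0.671 L.
L-cysteine hydrochloride monohydrate: 4.68 mmol/L × 175.63 g/mol × 0.671 L ÷ 1000 = 0.552 g
L-histidine: 0.438 g/L × 0.671 L = 0.293898 g = 293.898 mg
thiamine hydrochloride: 16.7 mg/L × 0.671 L = 11.206 mg
riboflavin: 9.7 mg/L × 0.671 L = 6.509 mg
magnesium sulfate heptahydrate: 1.63 g/L × 0.671 L = 1.094 g
cellobiose: 11.9 g/L × 0.671 L = 7.985 g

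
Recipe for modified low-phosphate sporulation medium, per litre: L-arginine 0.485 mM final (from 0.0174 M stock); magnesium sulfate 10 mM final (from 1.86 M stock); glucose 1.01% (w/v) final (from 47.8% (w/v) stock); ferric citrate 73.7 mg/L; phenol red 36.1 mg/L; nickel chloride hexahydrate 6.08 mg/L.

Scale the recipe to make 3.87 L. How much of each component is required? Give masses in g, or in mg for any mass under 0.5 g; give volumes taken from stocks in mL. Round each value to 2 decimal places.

Working volume: 3.87 L.
L-arginine: C1V1 = C2V2 → 0.485 mM × 3870 mL ÷ 17.4 mM = 107.87 mL
magnesium sulfate: V = C2·V2/C1 = 10 mM × 3870 mL ÷ 1860 mM = 20.81 mL
glucose: C1V1 = C2V2 → 1.01% ÷ 47.8% × 3870 mL = 81.77 mL
ferric citrate: 73.7 mg/L × 3.87 L = 285.22 mg
phenol red: 36.1 mg/L × 3.87 L = 139.71 mg
nickel chloride hexahydrate: 6.08 mg/L × 3.87 L = 23.53 mg

L-arginine 107.87 mL; magnesium sulfate 20.81 mL; glucose 81.77 mL; ferric citrate 285.22 mg; phenol red 139.71 mg; nickel chloride hexahydrate 23.53 mg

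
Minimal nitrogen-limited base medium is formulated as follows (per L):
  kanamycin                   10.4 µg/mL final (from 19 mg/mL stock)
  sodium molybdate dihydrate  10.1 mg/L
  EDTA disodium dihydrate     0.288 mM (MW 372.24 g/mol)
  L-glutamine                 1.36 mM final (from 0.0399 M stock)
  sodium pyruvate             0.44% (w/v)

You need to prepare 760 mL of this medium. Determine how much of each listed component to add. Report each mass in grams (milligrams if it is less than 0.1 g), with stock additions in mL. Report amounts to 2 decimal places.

kanamycin 0.42 mL; sodium molybdate dihydrate 7.68 mg; EDTA disodium dihydrate 81.48 mg; L-glutamine 25.90 mL; sodium pyruvate 3.34 g

Working volume: 760 mL = 0.76 L.
kanamycin: V = C2·V2/C1 = 10.4 µg/mL × 760 mL ÷ 19000 µg/mL = 0.42 mL
sodium molybdate dihydrate: 10.1 mg/L × 0.76 L = 7.68 mg
EDTA disodium dihydrate: 0.288 mmol/L × 372.24 mg/mmol × 0.76 L = 81.48 mg
L-glutamine: dilute stock: 1.36 mM × 760 mL ÷ 39.9 mM = 25.90 mL
sodium pyruvate: 0.44 g per 100 mL × 760 mL ÷ 100 = 3.34 g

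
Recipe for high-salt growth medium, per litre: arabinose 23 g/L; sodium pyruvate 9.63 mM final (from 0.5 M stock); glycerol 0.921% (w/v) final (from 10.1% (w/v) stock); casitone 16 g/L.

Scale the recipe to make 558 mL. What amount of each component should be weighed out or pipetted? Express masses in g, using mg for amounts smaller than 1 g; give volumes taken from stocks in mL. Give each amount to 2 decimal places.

Scale factor relative to 1 L: 0.558.
arabinose: 23 g/L × 0.558 L = 12.83 g
sodium pyruvate: C1V1 = C2V2 → 9.63 mM × 558 mL ÷ 500 mM = 10.75 mL
glycerol: C1V1 = C2V2 → 0.921% ÷ 10.1% × 558 mL = 50.88 mL
casitone: 16 g/L × 0.558 L = 8.93 g

arabinose 12.83 g; sodium pyruvate 10.75 mL; glycerol 50.88 mL; casitone 8.93 g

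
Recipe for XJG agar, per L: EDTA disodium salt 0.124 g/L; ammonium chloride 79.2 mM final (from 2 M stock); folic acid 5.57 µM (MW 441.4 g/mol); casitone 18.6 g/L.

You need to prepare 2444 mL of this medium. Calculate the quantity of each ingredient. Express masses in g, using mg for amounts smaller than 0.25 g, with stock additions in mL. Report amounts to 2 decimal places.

EDTA disodium salt 0.30 g; ammonium chloride 96.78 mL; folic acid 6.01 mg; casitone 45.46 g

Working volume: 2444 mL = 2.444 L.
EDTA disodium salt: 0.124 g/L × 2.444 L = 0.30 g
ammonium chloride: dilute stock: 79.2 mM × 2444 mL ÷ 2000 mM = 96.78 mL
folic acid: 5.57 µmol/L × 441.4 g/mol × 2.444 L ÷ 1000 = 6.01 mg
casitone: 18.6 g/L × 2.444 L = 45.46 g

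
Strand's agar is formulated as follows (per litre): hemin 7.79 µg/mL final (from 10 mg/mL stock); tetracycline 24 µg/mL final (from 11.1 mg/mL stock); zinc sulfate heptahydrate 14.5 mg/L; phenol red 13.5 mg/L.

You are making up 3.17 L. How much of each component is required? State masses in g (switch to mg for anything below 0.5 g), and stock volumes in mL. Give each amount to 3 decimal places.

Working volume: 3.17 L.
hemin: V = C2·V2/C1 = 7.79 µg/mL × 3170 mL ÷ 10000 µg/mL = 2.469 mL
tetracycline: C1V1 = C2V2 → 24 µg/mL × 3170 mL ÷ 11100 µg/mL = 6.854 mL
zinc sulfate heptahydrate: 14.5 mg/L × 3.17 L = 45.965 mg
phenol red: 13.5 mg/L × 3.17 L = 42.795 mg

hemin 2.469 mL; tetracycline 6.854 mL; zinc sulfate heptahydrate 45.965 mg; phenol red 42.795 mg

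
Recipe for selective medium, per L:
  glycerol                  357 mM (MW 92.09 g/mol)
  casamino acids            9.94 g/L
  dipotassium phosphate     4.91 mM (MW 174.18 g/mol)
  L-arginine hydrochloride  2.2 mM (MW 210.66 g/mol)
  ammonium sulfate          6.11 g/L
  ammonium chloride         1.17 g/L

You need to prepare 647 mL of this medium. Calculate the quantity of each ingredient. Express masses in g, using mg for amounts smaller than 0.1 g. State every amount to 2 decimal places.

glycerol 21.27 g; casamino acids 6.43 g; dipotassium phosphate 0.55 g; L-arginine hydrochloride 0.30 g; ammonium sulfate 3.95 g; ammonium chloride 0.76 g

Target volume = 647 mL = 0.647 L.
glycerol: 357 mmol/L × 92.09 g/mol × 0.647 L ÷ 1000 = 21.27 g
casamino acids: 9.94 g/L × 0.647 L = 6.43 g
dipotassium phosphate: 4.91 mmol/L × 174.18 g/mol × 0.647 L ÷ 1000 = 0.55 g
L-arginine hydrochloride: 2.2 mmol/L × 210.66 g/mol × 0.647 L ÷ 1000 = 0.30 g
ammonium sulfate: 6.11 g/L × 0.647 L = 3.95 g
ammonium chloride: 1.17 g/L × 0.647 L = 0.76 g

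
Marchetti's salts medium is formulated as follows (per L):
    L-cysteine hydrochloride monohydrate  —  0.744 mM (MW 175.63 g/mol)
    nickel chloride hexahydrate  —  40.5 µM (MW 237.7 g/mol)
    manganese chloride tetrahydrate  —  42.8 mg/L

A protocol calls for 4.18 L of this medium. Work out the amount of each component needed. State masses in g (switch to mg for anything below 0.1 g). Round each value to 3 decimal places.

Scale factor relative to 1 L: 4.18.
L-cysteine hydrochloride monohydrate: 0.744 mmol/L × 175.63 g/mol × 4.18 L ÷ 1000 = 0.546 g
nickel chloride hexahydrate: 40.5 µmol/L × 237.7 g/mol × 4.18 L ÷ 1000 = 40.240 mg
manganese chloride tetrahydrate: 42.8 mg/L × 4.18 L = 178.904 mg = 0.179 g

L-cysteine hydrochloride monohydrate 0.546 g; nickel chloride hexahydrate 40.240 mg; manganese chloride tetrahydrate 0.179 g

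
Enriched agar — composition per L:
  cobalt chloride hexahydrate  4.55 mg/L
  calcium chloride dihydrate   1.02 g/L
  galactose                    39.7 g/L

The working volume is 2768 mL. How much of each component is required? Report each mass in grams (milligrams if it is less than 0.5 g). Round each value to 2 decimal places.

cobalt chloride hexahydrate 12.59 mg; calcium chloride dihydrate 2.82 g; galactose 109.89 g

Scale factor relative to 1 L: 2.768.
cobalt chloride hexahydrate: 4.55 mg/L × 2.768 L = 12.59 mg
calcium chloride dihydrate: 1.02 g/L × 2.768 L = 2.82 g
galactose: 39.7 g/L × 2.768 L = 109.89 g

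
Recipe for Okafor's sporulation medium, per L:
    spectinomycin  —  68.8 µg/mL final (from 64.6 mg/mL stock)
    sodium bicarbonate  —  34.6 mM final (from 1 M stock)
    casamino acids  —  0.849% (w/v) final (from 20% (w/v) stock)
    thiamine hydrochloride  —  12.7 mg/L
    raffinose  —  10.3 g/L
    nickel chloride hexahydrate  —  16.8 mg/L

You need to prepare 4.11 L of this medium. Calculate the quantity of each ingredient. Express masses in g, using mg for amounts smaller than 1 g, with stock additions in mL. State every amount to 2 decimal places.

spectinomycin 4.38 mL; sodium bicarbonate 142.21 mL; casamino acids 174.47 mL; thiamine hydrochloride 52.20 mg; raffinose 42.33 g; nickel chloride hexahydrate 69.05 mg

Working volume: 4.11 L.
spectinomycin: dilute stock: 68.8 µg/mL × 4110 mL ÷ 64600 µg/mL = 4.38 mL
sodium bicarbonate: V = C2·V2/C1 = 34.6 mM × 4110 mL ÷ 1000 mM = 142.21 mL
casamino acids: V = C2·V2/C1 = 0.849% ÷ 20% × 4110 mL = 174.47 mL
thiamine hydrochloride: 12.7 mg/L × 4.11 L = 52.20 mg
raffinose: 10.3 g/L × 4.11 L = 42.33 g
nickel chloride hexahydrate: 16.8 mg/L × 4.11 L = 69.05 mg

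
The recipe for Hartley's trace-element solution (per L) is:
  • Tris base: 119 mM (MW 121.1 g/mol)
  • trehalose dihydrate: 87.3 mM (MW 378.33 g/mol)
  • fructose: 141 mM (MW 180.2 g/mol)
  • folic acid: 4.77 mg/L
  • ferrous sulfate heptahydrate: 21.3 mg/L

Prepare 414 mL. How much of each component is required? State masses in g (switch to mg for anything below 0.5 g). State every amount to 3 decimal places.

Tris base 5.966 g; trehalose dihydrate 13.674 g; fructose 10.519 g; folic acid 1.975 mg; ferrous sulfate heptahydrate 8.818 mg

Target volume = 414 mL = 0.414 L.
Tris base: 119 mmol/L × 121.1 g/mol × 0.414 L ÷ 1000 = 5.966 g
trehalose dihydrate: 87.3 mmol/L × 378.33 g/mol × 0.414 L ÷ 1000 = 13.674 g
fructose: 141 mmol/L × 180.2 g/mol × 0.414 L ÷ 1000 = 10.519 g
folic acid: 4.77 mg/L × 0.414 L = 1.975 mg
ferrous sulfate heptahydrate: 21.3 mg/L × 0.414 L = 8.818 mg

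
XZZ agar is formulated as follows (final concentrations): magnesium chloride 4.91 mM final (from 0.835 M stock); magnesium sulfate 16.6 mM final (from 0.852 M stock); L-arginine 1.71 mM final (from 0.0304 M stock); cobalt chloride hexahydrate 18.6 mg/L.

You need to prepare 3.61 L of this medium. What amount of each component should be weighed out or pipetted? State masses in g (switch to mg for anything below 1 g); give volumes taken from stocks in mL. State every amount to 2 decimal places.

Scale factor relative to 1 L: 3.61.
magnesium chloride: V = C2·V2/C1 = 4.91 mM × 3610 mL ÷ 835 mM = 21.23 mL
magnesium sulfate: dilute stock: 16.6 mM × 3610 mL ÷ 852 mM = 70.34 mL
L-arginine: C1V1 = C2V2 → 1.71 mM × 3610 mL ÷ 30.4 mM = 203.06 mL
cobalt chloride hexahydrate: 18.6 mg/L × 3.61 L = 67.15 mg

magnesium chloride 21.23 mL; magnesium sulfate 70.34 mL; L-arginine 203.06 mL; cobalt chloride hexahydrate 67.15 mg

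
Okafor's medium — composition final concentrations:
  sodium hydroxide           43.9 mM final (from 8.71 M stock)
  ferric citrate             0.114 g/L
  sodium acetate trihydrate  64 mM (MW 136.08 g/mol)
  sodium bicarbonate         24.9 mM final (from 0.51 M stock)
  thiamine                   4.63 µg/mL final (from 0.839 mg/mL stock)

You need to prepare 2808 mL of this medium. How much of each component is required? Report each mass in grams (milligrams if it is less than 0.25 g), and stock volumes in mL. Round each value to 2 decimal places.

sodium hydroxide 14.15 mL; ferric citrate 0.32 g; sodium acetate trihydrate 24.46 g; sodium bicarbonate 137.10 mL; thiamine 15.50 mL

Working volume: 2808 mL = 2.808 L.
sodium hydroxide: C1V1 = C2V2 → 43.9 mM × 2808 mL ÷ 8710 mM = 14.15 mL
ferric citrate: 0.114 g/L × 2.808 L = 0.32 g
sodium acetate trihydrate: 64 mmol/L × 136.08 g/mol × 2.808 L ÷ 1000 = 24.46 g
sodium bicarbonate: dilute stock: 24.9 mM × 2808 mL ÷ 510 mM = 137.10 mL
thiamine: C1V1 = C2V2 → 4.63 µg/mL × 2808 mL ÷ 839 µg/mL = 15.50 mL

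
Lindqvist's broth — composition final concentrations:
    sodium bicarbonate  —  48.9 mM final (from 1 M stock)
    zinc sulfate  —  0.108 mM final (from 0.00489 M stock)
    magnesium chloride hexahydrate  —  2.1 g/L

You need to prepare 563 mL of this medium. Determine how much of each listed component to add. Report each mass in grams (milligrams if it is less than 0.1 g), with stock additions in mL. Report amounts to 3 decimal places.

sodium bicarbonate 27.531 mL; zinc sulfate 12.434 mL; magnesium chloride hexahydrate 1.182 g

Scale factor relative to 1 L: 0.563.
sodium bicarbonate: C1V1 = C2V2 → 48.9 mM × 563 mL ÷ 1000 mM = 27.531 mL
zinc sulfate: V = C2·V2/C1 = 0.108 mM × 563 mL ÷ 4.89 mM = 12.434 mL
magnesium chloride hexahydrate: 2.1 g/L × 0.563 L = 1.182 g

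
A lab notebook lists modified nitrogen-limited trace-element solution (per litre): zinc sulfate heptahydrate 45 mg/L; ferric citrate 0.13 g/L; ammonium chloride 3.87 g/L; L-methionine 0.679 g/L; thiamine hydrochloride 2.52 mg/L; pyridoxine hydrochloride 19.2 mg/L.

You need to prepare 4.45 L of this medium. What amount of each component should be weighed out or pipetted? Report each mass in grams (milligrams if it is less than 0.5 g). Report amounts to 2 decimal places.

Working volume: 4.45 L.
zinc sulfate heptahydrate: 45 mg/L × 4.45 L = 200.25 mg
ferric citrate: 0.13 g/L × 4.45 L = 0.58 g
ammonium chloride: 3.87 g/L × 4.45 L = 17.22 g
L-methionine: 0.679 g/L × 4.45 L = 3.02 g
thiamine hydrochloride: 2.52 mg/L × 4.45 L = 11.21 mg
pyridoxine hydrochloride: 19.2 mg/L × 4.45 L = 85.44 mg

zinc sulfate heptahydrate 200.25 mg; ferric citrate 0.58 g; ammonium chloride 17.22 g; L-methionine 3.02 g; thiamine hydrochloride 11.21 mg; pyridoxine hydrochloride 85.44 mg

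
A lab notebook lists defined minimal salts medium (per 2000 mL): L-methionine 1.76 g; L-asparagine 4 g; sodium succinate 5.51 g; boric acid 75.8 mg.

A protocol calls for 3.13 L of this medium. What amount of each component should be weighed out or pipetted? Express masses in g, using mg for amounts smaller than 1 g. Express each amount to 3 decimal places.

Scale factor = 3130 mL / 2000 mL = 1.565.
L-methionine: 1.76 g × (3130 mL / 2000 mL) = 2.754 g
L-asparagine: 4 g × (3130 mL / 2000 mL) = 6.260 g
sodium succinate: 5.51 g × (3130 mL / 2000 mL) = 8.623 g
boric acid: 75.8 mg × (3130 mL / 2000 mL) = 118.627 mg

L-methionine 2.754 g; L-asparagine 6.260 g; sodium succinate 8.623 g; boric acid 118.627 mg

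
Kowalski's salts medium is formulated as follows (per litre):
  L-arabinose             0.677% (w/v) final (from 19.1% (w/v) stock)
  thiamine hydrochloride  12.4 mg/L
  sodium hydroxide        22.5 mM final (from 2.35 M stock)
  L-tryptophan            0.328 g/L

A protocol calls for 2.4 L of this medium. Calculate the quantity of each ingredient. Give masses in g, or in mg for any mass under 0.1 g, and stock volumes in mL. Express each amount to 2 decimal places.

L-arabinose 85.07 mL; thiamine hydrochloride 29.76 mg; sodium hydroxide 22.98 mL; L-tryptophan 0.79 g

Working volume: 2.4 L.
L-arabinose: C1V1 = C2V2 → 0.677% ÷ 19.1% × 2400 mL = 85.07 mL
thiamine hydrochloride: 12.4 mg/L × 2.4 L = 29.76 mg
sodium hydroxide: dilute stock: 22.5 mM × 2400 mL ÷ 2350 mM = 22.98 mL
L-tryptophan: 0.328 g/L × 2.4 L = 0.79 g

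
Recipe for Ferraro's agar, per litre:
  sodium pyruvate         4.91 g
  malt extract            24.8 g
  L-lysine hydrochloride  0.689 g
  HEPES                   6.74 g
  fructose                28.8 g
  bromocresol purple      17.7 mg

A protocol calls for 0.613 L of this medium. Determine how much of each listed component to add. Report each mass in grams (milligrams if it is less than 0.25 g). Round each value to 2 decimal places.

sodium pyruvate 3.01 g; malt extract 15.20 g; L-lysine hydrochloride 0.42 g; HEPES 4.13 g; fructose 17.65 g; bromocresol purple 10.85 mg

Scale factor = 613 mL / 1000 mL = 0.613.
sodium pyruvate: 4.91 g × (613 mL / 1000 mL) = 3.01 g
malt extract: 24.8 g × (613 mL / 1000 mL) = 15.20 g
L-lysine hydrochloride: 0.689 g × (613 mL / 1000 mL) = 0.42 g
HEPES: 6.74 g × (613 mL / 1000 mL) = 4.13 g
fructose: 28.8 g × (613 mL / 1000 mL) = 17.65 g
bromocresol purple: 17.7 mg × (613 mL / 1000 mL) = 10.85 mg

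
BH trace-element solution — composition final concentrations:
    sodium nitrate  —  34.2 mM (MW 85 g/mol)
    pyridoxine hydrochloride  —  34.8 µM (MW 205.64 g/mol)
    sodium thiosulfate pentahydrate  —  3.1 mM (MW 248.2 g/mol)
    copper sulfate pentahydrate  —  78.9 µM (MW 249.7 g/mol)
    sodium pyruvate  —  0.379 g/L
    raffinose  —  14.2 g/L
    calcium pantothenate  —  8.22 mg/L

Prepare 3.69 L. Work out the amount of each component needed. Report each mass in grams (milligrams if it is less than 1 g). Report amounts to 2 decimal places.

sodium nitrate 10.73 g; pyridoxine hydrochloride 26.41 mg; sodium thiosulfate pentahydrate 2.84 g; copper sulfate pentahydrate 72.70 mg; sodium pyruvate 1.40 g; raffinose 52.40 g; calcium pantothenate 30.33 mg

Scale factor relative to 1 L: 3.69.
sodium nitrate: 34.2 mmol/L × 85 g/mol × 3.69 L ÷ 1000 = 10.73 g
pyridoxine hydrochloride: 34.8 µmol/L × 205.64 g/mol × 3.69 L ÷ 1000 = 26.41 mg
sodium thiosulfate pentahydrate: 3.1 mmol/L × 248.2 g/mol × 3.69 L ÷ 1000 = 2.84 g
copper sulfate pentahydrate: 78.9 µmol/L × 249.7 g/mol × 3.69 L ÷ 1000 = 72.70 mg
sodium pyruvate: 0.379 g/L × 3.69 L = 1.40 g
raffinose: 14.2 g/L × 3.69 L = 52.40 g
calcium pantothenate: 8.22 mg/L × 3.69 L = 30.33 mg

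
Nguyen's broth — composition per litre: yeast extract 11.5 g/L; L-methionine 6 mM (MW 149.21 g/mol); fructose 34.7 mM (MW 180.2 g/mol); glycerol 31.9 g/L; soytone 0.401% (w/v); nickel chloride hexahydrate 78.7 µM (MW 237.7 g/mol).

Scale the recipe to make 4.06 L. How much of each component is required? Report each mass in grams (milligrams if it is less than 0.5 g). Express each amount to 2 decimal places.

Working volume: 4.06 L.
yeast extract: 11.5 g/L × 4.06 L = 46.69 g
L-methionine: 6 mmol/L × 149.21 g/mol × 4.06 L ÷ 1000 = 3.63 g
fructose: 34.7 mmol/L × 180.2 g/mol × 4.06 L ÷ 1000 = 25.39 g
glycerol: 31.9 g/L × 4.06 L = 129.51 g
soytone: 0.401% w/v = 4.01 g/L → 4.01 × 4.06 L = 16.28 g
nickel chloride hexahydrate: 78.7 µmol/L × 237.7 g/mol × 4.06 L ÷ 1000 = 75.95 mg

yeast extract 46.69 g; L-methionine 3.63 g; fructose 25.39 g; glycerol 129.51 g; soytone 16.28 g; nickel chloride hexahydrate 75.95 mg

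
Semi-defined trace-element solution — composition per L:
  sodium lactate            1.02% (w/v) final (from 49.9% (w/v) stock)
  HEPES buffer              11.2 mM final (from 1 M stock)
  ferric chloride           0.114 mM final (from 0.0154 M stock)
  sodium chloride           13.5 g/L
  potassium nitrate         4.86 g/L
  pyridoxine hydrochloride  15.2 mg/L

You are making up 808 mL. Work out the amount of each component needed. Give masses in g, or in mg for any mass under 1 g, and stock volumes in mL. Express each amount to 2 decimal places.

sodium lactate 16.52 mL; HEPES buffer 9.05 mL; ferric chloride 5.98 mL; sodium chloride 10.91 g; potassium nitrate 3.93 g; pyridoxine hydrochloride 12.28 mg

Target volume = 808 mL = 0.808 L.
sodium lactate: V = C2·V2/C1 = 1.02% ÷ 49.9% × 808 mL = 16.52 mL
HEPES buffer: C1V1 = C2V2 → 11.2 mM × 808 mL ÷ 1000 mM = 9.05 mL
ferric chloride: dilute stock: 0.114 mM × 808 mL ÷ 15.4 mM = 5.98 mL
sodium chloride: 13.5 g/L × 0.808 L = 10.91 g
potassium nitrate: 4.86 g/L × 0.808 L = 3.93 g
pyridoxine hydrochloride: 15.2 mg/L × 0.808 L = 12.28 mg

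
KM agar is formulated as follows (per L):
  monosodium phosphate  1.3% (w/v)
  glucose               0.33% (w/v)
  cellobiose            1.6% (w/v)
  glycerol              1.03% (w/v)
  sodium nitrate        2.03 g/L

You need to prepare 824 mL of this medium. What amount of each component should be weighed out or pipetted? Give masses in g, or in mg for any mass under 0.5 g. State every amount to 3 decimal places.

Target volume = 824 mL = 0.824 L.
monosodium phosphate: 1.3 g per 100 mL × 824 mL ÷ 100 = 10.712 g
glucose: 0.33 g per 100 mL × 824 mL ÷ 100 = 2.719 g
cellobiose: 1.6% w/v = 16 g/L → 16 × 0.824 L = 13.184 g
glycerol: 1.03 g per 100 mL × 824 mL ÷ 100 = 8.487 g
sodium nitrate: 2.03 g/L × 0.824 L = 1.673 g

monosodium phosphate 10.712 g; glucose 2.719 g; cellobiose 13.184 g; glycerol 8.487 g; sodium nitrate 1.673 g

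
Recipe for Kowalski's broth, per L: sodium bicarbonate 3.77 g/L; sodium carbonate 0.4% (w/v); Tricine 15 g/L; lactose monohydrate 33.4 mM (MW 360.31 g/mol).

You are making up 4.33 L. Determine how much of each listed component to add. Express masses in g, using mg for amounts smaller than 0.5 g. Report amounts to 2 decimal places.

Scale factor relative to 1 L: 4.33.
sodium bicarbonate: 3.77 g/L × 4.33 L = 16.32 g
sodium carbonate: 0.4 g per 100 mL × 4330 mL ÷ 100 = 17.32 g
Tricine: 15 g/L × 4.33 L = 64.95 g
lactose monohydrate: 33.4 mmol/L × 360.31 g/mol × 4.33 L ÷ 1000 = 52.11 g

sodium bicarbonate 16.32 g; sodium carbonate 17.32 g; Tricine 64.95 g; lactose monohydrate 52.11 g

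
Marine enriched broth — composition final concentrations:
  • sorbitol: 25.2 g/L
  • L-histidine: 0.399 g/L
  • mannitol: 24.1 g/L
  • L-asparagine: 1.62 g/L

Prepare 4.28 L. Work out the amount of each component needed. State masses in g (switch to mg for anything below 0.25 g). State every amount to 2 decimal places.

Working volume: 4.28 L.
sorbitol: 25.2 g/L × 4.28 L = 107.86 g
L-histidine: 0.399 g/L × 4.28 L = 1.71 g
mannitol: 24.1 g/L × 4.28 L = 103.15 g
L-asparagine: 1.62 g/L × 4.28 L = 6.93 g

sorbitol 107.86 g; L-histidine 1.71 g; mannitol 103.15 g; L-asparagine 6.93 g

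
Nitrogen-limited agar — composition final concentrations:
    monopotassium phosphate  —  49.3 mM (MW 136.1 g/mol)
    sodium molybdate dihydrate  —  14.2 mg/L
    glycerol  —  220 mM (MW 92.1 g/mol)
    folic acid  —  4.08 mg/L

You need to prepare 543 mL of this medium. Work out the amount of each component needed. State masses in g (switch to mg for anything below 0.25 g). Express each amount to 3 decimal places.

monopotassium phosphate 3.643 g; sodium molybdate dihydrate 7.711 mg; glycerol 11.002 g; folic acid 2.215 mg

Working volume: 543 mL = 0.543 L.
monopotassium phosphate: 49.3 mmol/L × 136.1 g/mol × 0.543 L ÷ 1000 = 3.643 g
sodium molybdate dihydrate: 14.2 mg/L × 0.543 L = 7.711 mg
glycerol: 220 mmol/L × 92.1 g/mol × 0.543 L ÷ 1000 = 11.002 g
folic acid: 4.08 mg/L × 0.543 L = 2.215 mg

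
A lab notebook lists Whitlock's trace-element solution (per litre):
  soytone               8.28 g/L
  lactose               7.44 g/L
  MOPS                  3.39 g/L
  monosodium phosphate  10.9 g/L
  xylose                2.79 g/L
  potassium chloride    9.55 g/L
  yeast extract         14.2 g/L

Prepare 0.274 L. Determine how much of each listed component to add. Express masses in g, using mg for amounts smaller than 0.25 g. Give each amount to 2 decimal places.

Working volume: 0.274 L.
soytone: 8.28 g/L × 0.274 L = 2.27 g
lactose: 7.44 g/L × 0.274 L = 2.04 g
MOPS: 3.39 g/L × 0.274 L = 0.93 g
monosodium phosphate: 10.9 g/L × 0.274 L = 2.99 g
xylose: 2.79 g/L × 0.274 L = 0.76 g
potassium chloride: 9.55 g/L × 0.274 L = 2.62 g
yeast extract: 14.2 g/L × 0.274 L = 3.89 g

soytone 2.27 g; lactose 2.04 g; MOPS 0.93 g; monosodium phosphate 2.99 g; xylose 0.76 g; potassium chloride 2.62 g; yeast extract 3.89 g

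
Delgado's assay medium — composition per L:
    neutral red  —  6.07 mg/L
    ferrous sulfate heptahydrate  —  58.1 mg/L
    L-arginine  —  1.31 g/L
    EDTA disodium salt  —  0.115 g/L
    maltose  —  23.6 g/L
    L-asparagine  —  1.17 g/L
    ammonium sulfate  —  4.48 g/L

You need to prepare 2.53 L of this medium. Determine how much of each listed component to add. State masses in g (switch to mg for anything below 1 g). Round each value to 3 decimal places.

neutral red 15.357 mg; ferrous sulfate heptahydrate 146.993 mg; L-arginine 3.314 g; EDTA disodium salt 290.950 mg; maltose 59.708 g; L-asparagine 2.960 g; ammonium sulfate 11.334 g

Scale factor relative to 1 L: 2.53.
neutral red: 6.07 mg/L × 2.53 L = 15.357 mg
ferrous sulfate heptahydrate: 58.1 mg/L × 2.53 L = 146.993 mg
L-arginine: 1.31 g/L × 2.53 L = 3.314 g
EDTA disodium salt: 0.115 g/L × 2.53 L = 0.29095 g = 290.950 mg
maltose: 23.6 g/L × 2.53 L = 59.708 g
L-asparagine: 1.17 g/L × 2.53 L = 2.960 g
ammonium sulfate: 4.48 g/L × 2.53 L = 11.334 g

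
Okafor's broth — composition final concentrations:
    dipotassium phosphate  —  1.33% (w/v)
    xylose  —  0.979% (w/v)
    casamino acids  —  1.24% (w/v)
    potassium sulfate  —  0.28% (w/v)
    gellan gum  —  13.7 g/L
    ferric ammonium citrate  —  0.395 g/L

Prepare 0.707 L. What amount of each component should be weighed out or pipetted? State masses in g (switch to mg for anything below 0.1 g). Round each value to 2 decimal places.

Working volume: 0.707 L.
dipotassium phosphate: 1.33% w/v = 13.3 g/L → 13.3 × 0.707 L = 9.40 g
xylose: 0.979 g per 100 mL × 707 mL ÷ 100 = 6.92 g
casamino acids: 1.24% w/v = 12.4 g/L → 12.4 × 0.707 L = 8.77 g
potassium sulfate: 0.28% w/v = 2.8 g/L → 2.8 × 0.707 L = 1.98 g
gellan gum: 13.7 g/L × 0.707 L = 9.69 g
ferric ammonium citrate: 0.395 g/L × 0.707 L = 0.28 g

dipotassium phosphate 9.40 g; xylose 6.92 g; casamino acids 8.77 g; potassium sulfate 1.98 g; gellan gum 9.69 g; ferric ammonium citrate 0.28 g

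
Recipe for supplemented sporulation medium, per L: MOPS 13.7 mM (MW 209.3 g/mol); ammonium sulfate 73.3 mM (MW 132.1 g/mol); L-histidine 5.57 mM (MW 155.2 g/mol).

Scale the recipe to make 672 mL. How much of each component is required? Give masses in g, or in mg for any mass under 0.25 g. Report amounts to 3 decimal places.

MOPS 1.927 g; ammonium sulfate 6.507 g; L-histidine 0.581 g

Working volume: 672 mL = 0.672 L.
MOPS: 13.7 mmol/L × 209.3 g/mol × 0.672 L ÷ 1000 = 1.927 g
ammonium sulfate: 73.3 mmol/L × 132.1 g/mol × 0.672 L ÷ 1000 = 6.507 g
L-histidine: 5.57 mmol/L × 155.2 g/mol × 0.672 L ÷ 1000 = 0.581 g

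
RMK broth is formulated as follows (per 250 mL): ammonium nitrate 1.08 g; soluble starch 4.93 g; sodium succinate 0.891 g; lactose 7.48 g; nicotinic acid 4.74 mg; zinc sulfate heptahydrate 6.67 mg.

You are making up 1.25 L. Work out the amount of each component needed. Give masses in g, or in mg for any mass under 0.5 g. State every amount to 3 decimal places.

Scale factor = 1250 mL / 250 mL = 5.
ammonium nitrate: 1.08 g × (1250 mL / 250 mL) = 5.400 g
soluble starch: 4.93 g × (1250 mL / 250 mL) = 24.650 g
sodium succinate: 0.891 g × (1250 mL / 250 mL) = 4.455 g
lactose: 7.48 g × (1250 mL / 250 mL) = 37.400 g
nicotinic acid: 4.74 mg × (1250 mL / 250 mL) = 23.700 mg
zinc sulfate heptahydrate: 6.67 mg × (1250 mL / 250 mL) = 33.350 mg

ammonium nitrate 5.400 g; soluble starch 24.650 g; sodium succinate 4.455 g; lactose 37.400 g; nicotinic acid 23.700 mg; zinc sulfate heptahydrate 33.350 mg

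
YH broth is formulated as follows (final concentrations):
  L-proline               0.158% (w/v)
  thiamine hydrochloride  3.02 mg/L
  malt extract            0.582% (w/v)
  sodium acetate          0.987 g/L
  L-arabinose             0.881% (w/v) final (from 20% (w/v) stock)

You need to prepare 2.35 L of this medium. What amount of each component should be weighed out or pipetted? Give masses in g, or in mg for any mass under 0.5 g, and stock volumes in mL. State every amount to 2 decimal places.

Scale factor relative to 1 L: 2.35.
L-proline: 0.158 g per 100 mL × 2350 mL ÷ 100 = 3.71 g
thiamine hydrochloride: 3.02 mg/L × 2.35 L = 7.10 mg
malt extract: 0.582 g per 100 mL × 2350 mL ÷ 100 = 13.68 g
sodium acetate: 0.987 g/L × 2.35 L = 2.32 g
L-arabinose: dilute stock: 0.881% ÷ 20% × 2350 mL = 103.52 mL

L-proline 3.71 g; thiamine hydrochloride 7.10 mg; malt extract 13.68 g; sodium acetate 2.32 g; L-arabinose 103.52 mL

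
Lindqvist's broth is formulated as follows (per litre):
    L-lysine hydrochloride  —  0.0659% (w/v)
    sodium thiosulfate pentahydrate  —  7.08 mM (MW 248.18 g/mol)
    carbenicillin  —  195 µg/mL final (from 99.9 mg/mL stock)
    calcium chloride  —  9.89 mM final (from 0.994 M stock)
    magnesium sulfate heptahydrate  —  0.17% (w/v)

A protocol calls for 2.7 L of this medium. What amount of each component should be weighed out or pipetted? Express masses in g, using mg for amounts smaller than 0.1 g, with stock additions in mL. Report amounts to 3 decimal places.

Working volume: 2.7 L.
L-lysine hydrochloride: 0.0659% w/v = 0.659 g/L → 0.659 × 2.7 L = 1.779 g
sodium thiosulfate pentahydrate: 7.08 mmol/L × 248.18 g/mol × 2.7 L ÷ 1000 = 4.744 g
carbenicillin: dilute stock: 195 µg/mL × 2700 mL ÷ 99900 µg/mL = 5.270 mL
calcium chloride: V = C2·V2/C1 = 9.89 mM × 2700 mL ÷ 994 mM = 26.864 mL
magnesium sulfate heptahydrate: 0.17 g per 100 mL × 2700 mL ÷ 100 = 4.590 g

L-lysine hydrochloride 1.779 g; sodium thiosulfate pentahydrate 4.744 g; carbenicillin 5.270 mL; calcium chloride 26.864 mL; magnesium sulfate heptahydrate 4.590 g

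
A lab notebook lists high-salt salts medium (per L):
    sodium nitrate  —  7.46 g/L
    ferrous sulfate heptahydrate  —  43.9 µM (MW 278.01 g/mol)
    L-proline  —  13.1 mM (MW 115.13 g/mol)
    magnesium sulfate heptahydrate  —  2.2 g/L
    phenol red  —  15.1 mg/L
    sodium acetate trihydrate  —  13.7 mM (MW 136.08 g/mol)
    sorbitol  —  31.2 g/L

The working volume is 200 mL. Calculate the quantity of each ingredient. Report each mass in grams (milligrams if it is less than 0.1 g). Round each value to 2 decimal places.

Working volume: 200 mL = 0.2 L.
sodium nitrate: 7.46 g/L × 0.2 L = 1.49 g
ferrous sulfate heptahydrate: 43.9 µmol/L × 278.01 g/mol × 0.2 L ÷ 1000 = 2.44 mg
L-proline: 13.1 mmol/L × 115.13 g/mol × 0.2 L ÷ 1000 = 0.30 g
magnesium sulfate heptahydrate: 2.2 g/L × 0.2 L = 0.44 g
phenol red: 15.1 mg/L × 0.2 L = 3.02 mg
sodium acetate trihydrate: 13.7 mmol/L × 136.08 g/mol × 0.2 L ÷ 1000 = 0.37 g
sorbitol: 31.2 g/L × 0.2 L = 6.24 g

sodium nitrate 1.49 g; ferrous sulfate heptahydrate 2.44 mg; L-proline 0.30 g; magnesium sulfate heptahydrate 0.44 g; phenol red 3.02 mg; sodium acetate trihydrate 0.37 g; sorbitol 6.24 g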